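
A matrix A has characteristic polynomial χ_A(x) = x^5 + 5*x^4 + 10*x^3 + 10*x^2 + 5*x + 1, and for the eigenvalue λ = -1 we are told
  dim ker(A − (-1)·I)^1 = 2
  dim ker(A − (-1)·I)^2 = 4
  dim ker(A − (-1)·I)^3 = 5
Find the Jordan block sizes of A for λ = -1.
Block sizes for λ = -1: [3, 2]

From the dimensions of kernels of powers, the number of Jordan blocks of size at least j is d_j − d_{j−1} where d_j = dim ker(N^j) (with d_0 = 0). Computing the differences gives [2, 2, 1].
The number of blocks of size exactly k is (#blocks of size ≥ k) − (#blocks of size ≥ k + 1), so the partition is: 1 block(s) of size 2, 1 block(s) of size 3.
In nonincreasing order the block sizes are [3, 2].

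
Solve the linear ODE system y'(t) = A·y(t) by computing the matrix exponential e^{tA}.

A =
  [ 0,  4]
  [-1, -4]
e^{tA} =
  [2*t*exp(-2*t) + exp(-2*t), 4*t*exp(-2*t)]
  [-t*exp(-2*t), -2*t*exp(-2*t) + exp(-2*t)]

Strategy: write A = P · J · P⁻¹ where J is a Jordan canonical form, so e^{tA} = P · e^{tJ} · P⁻¹, and e^{tJ} can be computed block-by-block.

A has Jordan form
J =
  [-2,  1]
  [ 0, -2]
(up to reordering of blocks).

Per-block formulas:
  For a 2×2 Jordan block J_2(-2): exp(t · J_2(-2)) = e^(-2t)·(I + t·N), where N is the 2×2 nilpotent shift.

After assembling e^{tJ} and conjugating by P, we get:

e^{tA} =
  [2*t*exp(-2*t) + exp(-2*t), 4*t*exp(-2*t)]
  [-t*exp(-2*t), -2*t*exp(-2*t) + exp(-2*t)]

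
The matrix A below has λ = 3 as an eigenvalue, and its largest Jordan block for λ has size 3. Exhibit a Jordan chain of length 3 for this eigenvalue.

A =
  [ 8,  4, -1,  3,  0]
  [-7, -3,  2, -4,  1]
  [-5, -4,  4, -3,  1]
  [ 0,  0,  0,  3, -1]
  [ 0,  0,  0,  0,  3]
A Jordan chain for λ = 3 of length 3:
v_1 = (2, -3, -2, 0, 0)ᵀ
v_2 = (5, -7, -5, 0, 0)ᵀ
v_3 = (1, 0, 0, 0, 0)ᵀ

Let N = A − (3)·I. We want v_3 with N^3 v_3 = 0 but N^2 v_3 ≠ 0; then v_{j-1} := N · v_j for j = 3, …, 2.

Pick v_3 = (1, 0, 0, 0, 0)ᵀ.
Then v_2 = N · v_3 = (5, -7, -5, 0, 0)ᵀ.
Then v_1 = N · v_2 = (2, -3, -2, 0, 0)ᵀ.

Sanity check: (A − (3)·I) v_1 = (0, 0, 0, 0, 0)ᵀ = 0. ✓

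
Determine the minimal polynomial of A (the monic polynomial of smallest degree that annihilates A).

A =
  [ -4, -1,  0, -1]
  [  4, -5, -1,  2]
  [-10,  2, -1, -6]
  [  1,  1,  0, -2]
x^3 + 9*x^2 + 27*x + 27

The characteristic polynomial is χ_A(x) = (x + 3)^4, so the eigenvalues are known. The minimal polynomial is
  m_A(x) = Π_λ (x − λ)^{k_λ}
where k_λ is the size of the *largest* Jordan block for λ (equivalently, the smallest k with (A − λI)^k v = 0 for every generalised eigenvector v of λ).

  λ = -3: largest Jordan block has size 3, contributing (x + 3)^3

So m_A(x) = (x + 3)^3 = x^3 + 9*x^2 + 27*x + 27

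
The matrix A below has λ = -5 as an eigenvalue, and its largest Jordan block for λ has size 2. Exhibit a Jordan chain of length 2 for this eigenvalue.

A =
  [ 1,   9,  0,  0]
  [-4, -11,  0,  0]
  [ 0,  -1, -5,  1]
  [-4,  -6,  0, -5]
A Jordan chain for λ = -5 of length 2:
v_1 = (6, -4, 0, -4)ᵀ
v_2 = (1, 0, 0, 0)ᵀ

Let N = A − (-5)·I. We want v_2 with N^2 v_2 = 0 but N^1 v_2 ≠ 0; then v_{j-1} := N · v_j for j = 2, …, 2.

Pick v_2 = (1, 0, 0, 0)ᵀ.
Then v_1 = N · v_2 = (6, -4, 0, -4)ᵀ.

Sanity check: (A − (-5)·I) v_1 = (0, 0, 0, 0)ᵀ = 0. ✓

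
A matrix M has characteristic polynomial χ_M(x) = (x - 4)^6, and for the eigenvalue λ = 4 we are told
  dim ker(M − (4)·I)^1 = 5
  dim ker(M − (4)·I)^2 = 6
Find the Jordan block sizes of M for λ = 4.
Block sizes for λ = 4: [2, 1, 1, 1, 1]

From the dimensions of kernels of powers, the number of Jordan blocks of size at least j is d_j − d_{j−1} where d_j = dim ker(N^j) (with d_0 = 0). Computing the differences gives [5, 1].
The number of blocks of size exactly k is (#blocks of size ≥ k) − (#blocks of size ≥ k + 1), so the partition is: 4 block(s) of size 1, 1 block(s) of size 2.
In nonincreasing order the block sizes are [2, 1, 1, 1, 1].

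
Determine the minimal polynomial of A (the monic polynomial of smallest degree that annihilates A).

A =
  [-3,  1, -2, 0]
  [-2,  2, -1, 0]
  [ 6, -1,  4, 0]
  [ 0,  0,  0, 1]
x^3 - 3*x^2 + 3*x - 1

The characteristic polynomial is χ_A(x) = (x - 1)^4, so the eigenvalues are known. The minimal polynomial is
  m_A(x) = Π_λ (x − λ)^{k_λ}
where k_λ is the size of the *largest* Jordan block for λ (equivalently, the smallest k with (A − λI)^k v = 0 for every generalised eigenvector v of λ).

  λ = 1: largest Jordan block has size 3, contributing (x − 1)^3

So m_A(x) = (x - 1)^3 = x^3 - 3*x^2 + 3*x - 1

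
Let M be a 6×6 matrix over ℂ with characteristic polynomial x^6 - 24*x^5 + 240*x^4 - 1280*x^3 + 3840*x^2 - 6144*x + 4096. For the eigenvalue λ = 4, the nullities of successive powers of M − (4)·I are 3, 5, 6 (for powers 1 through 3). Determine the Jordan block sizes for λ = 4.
Block sizes for λ = 4: [3, 2, 1]

From the dimensions of kernels of powers, the number of Jordan blocks of size at least j is d_j − d_{j−1} where d_j = dim ker(N^j) (with d_0 = 0). Computing the differences gives [3, 2, 1].
The number of blocks of size exactly k is (#blocks of size ≥ k) − (#blocks of size ≥ k + 1), so the partition is: 1 block(s) of size 1, 1 block(s) of size 2, 1 block(s) of size 3.
In nonincreasing order the block sizes are [3, 2, 1].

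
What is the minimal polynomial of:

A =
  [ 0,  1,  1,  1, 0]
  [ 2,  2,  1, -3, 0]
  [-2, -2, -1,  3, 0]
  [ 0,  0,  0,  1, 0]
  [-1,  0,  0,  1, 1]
x^4 - 2*x^3 + x^2

The characteristic polynomial is χ_A(x) = x^2*(x - 1)^3, so the eigenvalues are known. The minimal polynomial is
  m_A(x) = Π_λ (x − λ)^{k_λ}
where k_λ is the size of the *largest* Jordan block for λ (equivalently, the smallest k with (A − λI)^k v = 0 for every generalised eigenvector v of λ).

  λ = 0: largest Jordan block has size 2, contributing (x − 0)^2
  λ = 1: largest Jordan block has size 2, contributing (x − 1)^2

So m_A(x) = x^2*(x - 1)^2 = x^4 - 2*x^3 + x^2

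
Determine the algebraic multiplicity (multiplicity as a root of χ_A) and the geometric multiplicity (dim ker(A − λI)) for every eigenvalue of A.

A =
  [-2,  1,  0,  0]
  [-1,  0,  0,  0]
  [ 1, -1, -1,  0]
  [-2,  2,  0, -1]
λ = -1: alg = 4, geom = 3

Step 1 — factor the characteristic polynomial to read off the algebraic multiplicities:
  χ_A(x) = (x + 1)^4

Step 2 — compute geometric multiplicities via the rank-nullity identity g(λ) = n − rank(A − λI):
  rank(A − (-1)·I) = 1, so dim ker(A − (-1)·I) = n − 1 = 3

Summary:
  λ = -1: algebraic multiplicity = 4, geometric multiplicity = 3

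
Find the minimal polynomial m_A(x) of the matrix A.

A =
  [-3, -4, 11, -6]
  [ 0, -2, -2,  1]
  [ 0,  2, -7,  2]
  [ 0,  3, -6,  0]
x^2 + 6*x + 9

The characteristic polynomial is χ_A(x) = (x + 3)^4, so the eigenvalues are known. The minimal polynomial is
  m_A(x) = Π_λ (x − λ)^{k_λ}
where k_λ is the size of the *largest* Jordan block for λ (equivalently, the smallest k with (A − λI)^k v = 0 for every generalised eigenvector v of λ).

  λ = -3: largest Jordan block has size 2, contributing (x + 3)^2

So m_A(x) = (x + 3)^2 = x^2 + 6*x + 9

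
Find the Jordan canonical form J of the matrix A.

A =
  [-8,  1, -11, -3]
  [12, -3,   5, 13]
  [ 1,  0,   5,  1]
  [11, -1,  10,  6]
J_2(-4) ⊕ J_2(4)

The characteristic polynomial is
  det(x·I − A) = x^4 - 32*x^2 + 256 = (x - 4)^2*(x + 4)^2

Eigenvalues and multiplicities (the geometric multiplicity of λ is n − rank(A − λI), which equals the number of Jordan blocks for λ):
  λ = -4: algebraic multiplicity = 2, geometric multiplicity = 1
  λ = 4: algebraic multiplicity = 2, geometric multiplicity = 1

Determining the block sizes for each eigenvalue:
  λ = -4: one block (gm = 1), so the single block has size am = 2 → block sizes [2]
  λ = 4: one block (gm = 1), so the single block has size am = 2 → block sizes [2]

Assembling the blocks gives a Jordan form
J =
  [-4,  1, 0, 0]
  [ 0, -4, 0, 0]
  [ 0,  0, 4, 1]
  [ 0,  0, 0, 4]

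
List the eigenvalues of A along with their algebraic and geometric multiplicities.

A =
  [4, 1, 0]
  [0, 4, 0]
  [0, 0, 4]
λ = 4: alg = 3, geom = 2

Step 1 — factor the characteristic polynomial to read off the algebraic multiplicities:
  χ_A(x) = (x - 4)^3

Step 2 — compute geometric multiplicities via the rank-nullity identity g(λ) = n − rank(A − λI):
  rank(A − (4)·I) = 1, so dim ker(A − (4)·I) = n − 1 = 2

Summary:
  λ = 4: algebraic multiplicity = 3, geometric multiplicity = 2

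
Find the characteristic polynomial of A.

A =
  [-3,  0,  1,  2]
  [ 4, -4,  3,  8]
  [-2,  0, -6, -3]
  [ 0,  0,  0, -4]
x^4 + 17*x^3 + 108*x^2 + 304*x + 320

Expanding det(x·I − A) (e.g. by cofactor expansion or by noting that A is similar to its Jordan form J, which has the same characteristic polynomial as A) gives
  χ_A(x) = x^4 + 17*x^3 + 108*x^2 + 304*x + 320
which factors as (x + 4)^3*(x + 5). The eigenvalues (with algebraic multiplicities) are λ = -5 with multiplicity 1, λ = -4 with multiplicity 3.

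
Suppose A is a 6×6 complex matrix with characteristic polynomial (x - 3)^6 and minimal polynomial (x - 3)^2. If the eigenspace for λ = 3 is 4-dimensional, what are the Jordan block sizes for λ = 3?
Block sizes for λ = 3: [2, 2, 1, 1]

Step 1 — from the characteristic polynomial, algebraic multiplicity of λ = 3 is 6. From dim ker(A − (3)·I) = 4, there are exactly 4 Jordan blocks for λ = 3.
Step 2 — from the minimal polynomial, the factor (x − 3)^2 tells us the largest block for λ = 3 has size 2.
Step 3 — with total size 6, 4 blocks, and largest block 2, the block sizes (in nonincreasing order) are [2, 2, 1, 1].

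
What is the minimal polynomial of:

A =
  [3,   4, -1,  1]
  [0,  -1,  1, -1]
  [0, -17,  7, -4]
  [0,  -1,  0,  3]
x^3 - 9*x^2 + 27*x - 27

The characteristic polynomial is χ_A(x) = (x - 3)^4, so the eigenvalues are known. The minimal polynomial is
  m_A(x) = Π_λ (x − λ)^{k_λ}
where k_λ is the size of the *largest* Jordan block for λ (equivalently, the smallest k with (A − λI)^k v = 0 for every generalised eigenvector v of λ).

  λ = 3: largest Jordan block has size 3, contributing (x − 3)^3

So m_A(x) = (x - 3)^3 = x^3 - 9*x^2 + 27*x - 27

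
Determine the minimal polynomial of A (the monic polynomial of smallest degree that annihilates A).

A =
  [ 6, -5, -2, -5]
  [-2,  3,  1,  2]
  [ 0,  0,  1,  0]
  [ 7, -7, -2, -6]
x^3 - 3*x^2 + 3*x - 1

The characteristic polynomial is χ_A(x) = (x - 1)^4, so the eigenvalues are known. The minimal polynomial is
  m_A(x) = Π_λ (x − λ)^{k_λ}
where k_λ is the size of the *largest* Jordan block for λ (equivalently, the smallest k with (A − λI)^k v = 0 for every generalised eigenvector v of λ).

  λ = 1: largest Jordan block has size 3, contributing (x − 1)^3

So m_A(x) = (x - 1)^3 = x^3 - 3*x^2 + 3*x - 1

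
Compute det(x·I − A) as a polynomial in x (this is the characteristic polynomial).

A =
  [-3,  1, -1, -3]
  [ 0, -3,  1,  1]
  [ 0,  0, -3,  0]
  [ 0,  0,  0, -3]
x^4 + 12*x^3 + 54*x^2 + 108*x + 81

Expanding det(x·I − A) (e.g. by cofactor expansion or by noting that A is similar to its Jordan form J, which has the same characteristic polynomial as A) gives
  χ_A(x) = x^4 + 12*x^3 + 54*x^2 + 108*x + 81
which factors as (x + 3)^4. The eigenvalues (with algebraic multiplicities) are λ = -3 with multiplicity 4.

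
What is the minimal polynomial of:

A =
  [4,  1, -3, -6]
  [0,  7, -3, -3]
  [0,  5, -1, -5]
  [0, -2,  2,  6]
x^2 - 8*x + 16

The characteristic polynomial is χ_A(x) = (x - 4)^4, so the eigenvalues are known. The minimal polynomial is
  m_A(x) = Π_λ (x − λ)^{k_λ}
where k_λ is the size of the *largest* Jordan block for λ (equivalently, the smallest k with (A − λI)^k v = 0 for every generalised eigenvector v of λ).

  λ = 4: largest Jordan block has size 2, contributing (x − 4)^2

So m_A(x) = (x - 4)^2 = x^2 - 8*x + 16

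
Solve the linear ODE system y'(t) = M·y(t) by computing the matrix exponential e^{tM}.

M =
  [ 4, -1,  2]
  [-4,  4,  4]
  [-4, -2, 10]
e^{tM} =
  [-2*t*exp(6*t) + exp(6*t), -t*exp(6*t), 2*t*exp(6*t)]
  [-4*t*exp(6*t), -2*t*exp(6*t) + exp(6*t), 4*t*exp(6*t)]
  [-4*t*exp(6*t), -2*t*exp(6*t), 4*t*exp(6*t) + exp(6*t)]

Strategy: write M = P · J · P⁻¹ where J is a Jordan canonical form, so e^{tM} = P · e^{tJ} · P⁻¹, and e^{tJ} can be computed block-by-block.

M has Jordan form
J =
  [6, 1, 0]
  [0, 6, 0]
  [0, 0, 6]
(up to reordering of blocks).

Per-block formulas:
  For a 1×1 block at λ = 6: exp(t · [6]) = [e^(6t)].
  For a 2×2 Jordan block J_2(6): exp(t · J_2(6)) = e^(6t)·(I + t·N), where N is the 2×2 nilpotent shift.

After assembling e^{tJ} and conjugating by P, we get:

e^{tM} =
  [-2*t*exp(6*t) + exp(6*t), -t*exp(6*t), 2*t*exp(6*t)]
  [-4*t*exp(6*t), -2*t*exp(6*t) + exp(6*t), 4*t*exp(6*t)]
  [-4*t*exp(6*t), -2*t*exp(6*t), 4*t*exp(6*t) + exp(6*t)]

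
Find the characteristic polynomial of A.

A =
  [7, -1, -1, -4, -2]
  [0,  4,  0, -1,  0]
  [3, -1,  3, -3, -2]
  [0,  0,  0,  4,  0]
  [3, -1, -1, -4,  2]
x^5 - 20*x^4 + 160*x^3 - 640*x^2 + 1280*x - 1024

Expanding det(x·I − A) (e.g. by cofactor expansion or by noting that A is similar to its Jordan form J, which has the same characteristic polynomial as A) gives
  χ_A(x) = x^5 - 20*x^4 + 160*x^3 - 640*x^2 + 1280*x - 1024
which factors as (x - 4)^5. The eigenvalues (with algebraic multiplicities) are λ = 4 with multiplicity 5.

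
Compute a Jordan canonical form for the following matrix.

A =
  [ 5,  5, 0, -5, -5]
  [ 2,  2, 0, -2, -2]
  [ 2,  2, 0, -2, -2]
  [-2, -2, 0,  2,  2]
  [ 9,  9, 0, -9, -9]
J_2(0) ⊕ J_1(0) ⊕ J_1(0) ⊕ J_1(0)

The characteristic polynomial is
  det(x·I − A) = x^5

Eigenvalues and multiplicities (the geometric multiplicity of λ is n − rank(A − λI), which equals the number of Jordan blocks for λ):
  λ = 0: algebraic multiplicity = 5, geometric multiplicity = 4

Determining the block sizes for each eigenvalue:
  λ = 0: 4 blocks summing to 5 forces exactly one block of size 2 and the rest size 1 → block sizes [2, 1, 1, 1]

Assembling the blocks gives a Jordan form
J =
  [0, 1, 0, 0, 0]
  [0, 0, 0, 0, 0]
  [0, 0, 0, 0, 0]
  [0, 0, 0, 0, 0]
  [0, 0, 0, 0, 0]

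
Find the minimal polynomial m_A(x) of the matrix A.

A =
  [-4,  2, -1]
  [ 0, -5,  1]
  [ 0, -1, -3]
x^3 + 12*x^2 + 48*x + 64

The characteristic polynomial is χ_A(x) = (x + 4)^3, so the eigenvalues are known. The minimal polynomial is
  m_A(x) = Π_λ (x − λ)^{k_λ}
where k_λ is the size of the *largest* Jordan block for λ (equivalently, the smallest k with (A − λI)^k v = 0 for every generalised eigenvector v of λ).

  λ = -4: largest Jordan block has size 3, contributing (x + 4)^3

So m_A(x) = (x + 4)^3 = x^3 + 12*x^2 + 48*x + 64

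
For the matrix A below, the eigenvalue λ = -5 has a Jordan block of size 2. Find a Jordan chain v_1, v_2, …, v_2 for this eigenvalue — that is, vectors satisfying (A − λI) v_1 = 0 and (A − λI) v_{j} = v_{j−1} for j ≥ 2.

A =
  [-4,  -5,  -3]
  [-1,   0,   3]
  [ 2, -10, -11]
A Jordan chain for λ = -5 of length 2:
v_1 = (1, -1, 2)ᵀ
v_2 = (1, 0, 0)ᵀ

Let N = A − (-5)·I. We want v_2 with N^2 v_2 = 0 but N^1 v_2 ≠ 0; then v_{j-1} := N · v_j for j = 2, …, 2.

Pick v_2 = (1, 0, 0)ᵀ.
Then v_1 = N · v_2 = (1, -1, 2)ᵀ.

Sanity check: (A − (-5)·I) v_1 = (0, 0, 0)ᵀ = 0. ✓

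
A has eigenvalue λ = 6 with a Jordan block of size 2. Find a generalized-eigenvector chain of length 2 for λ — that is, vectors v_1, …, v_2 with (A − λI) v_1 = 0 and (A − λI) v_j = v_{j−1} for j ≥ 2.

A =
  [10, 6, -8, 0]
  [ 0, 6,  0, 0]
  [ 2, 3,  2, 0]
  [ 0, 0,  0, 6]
A Jordan chain for λ = 6 of length 2:
v_1 = (4, 0, 2, 0)ᵀ
v_2 = (1, 0, 0, 0)ᵀ

Let N = A − (6)·I. We want v_2 with N^2 v_2 = 0 but N^1 v_2 ≠ 0; then v_{j-1} := N · v_j for j = 2, …, 2.

Pick v_2 = (1, 0, 0, 0)ᵀ.
Then v_1 = N · v_2 = (4, 0, 2, 0)ᵀ.

Sanity check: (A − (6)·I) v_1 = (0, 0, 0, 0)ᵀ = 0. ✓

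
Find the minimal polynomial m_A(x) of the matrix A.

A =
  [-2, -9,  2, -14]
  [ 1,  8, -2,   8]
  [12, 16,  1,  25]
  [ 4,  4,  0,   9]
x^4 - 16*x^3 + 94*x^2 - 240*x + 225

The characteristic polynomial is χ_A(x) = (x - 5)^2*(x - 3)^2, so the eigenvalues are known. The minimal polynomial is
  m_A(x) = Π_λ (x − λ)^{k_λ}
where k_λ is the size of the *largest* Jordan block for λ (equivalently, the smallest k with (A − λI)^k v = 0 for every generalised eigenvector v of λ).

  λ = 3: largest Jordan block has size 2, contributing (x − 3)^2
  λ = 5: largest Jordan block has size 2, contributing (x − 5)^2

So m_A(x) = (x - 5)^2*(x - 3)^2 = x^4 - 16*x^3 + 94*x^2 - 240*x + 225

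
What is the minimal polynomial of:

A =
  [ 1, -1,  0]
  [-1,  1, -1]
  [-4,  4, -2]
x^3

The characteristic polynomial is χ_A(x) = x^3, so the eigenvalues are known. The minimal polynomial is
  m_A(x) = Π_λ (x − λ)^{k_λ}
where k_λ is the size of the *largest* Jordan block for λ (equivalently, the smallest k with (A − λI)^k v = 0 for every generalised eigenvector v of λ).

  λ = 0: largest Jordan block has size 3, contributing (x − 0)^3

So m_A(x) = x^3 = x^3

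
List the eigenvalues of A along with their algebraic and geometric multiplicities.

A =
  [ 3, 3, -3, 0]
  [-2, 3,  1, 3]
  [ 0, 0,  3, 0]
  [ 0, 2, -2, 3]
λ = 3: alg = 4, geom = 2

Step 1 — factor the characteristic polynomial to read off the algebraic multiplicities:
  χ_A(x) = (x - 3)^4

Step 2 — compute geometric multiplicities via the rank-nullity identity g(λ) = n − rank(A − λI):
  rank(A − (3)·I) = 2, so dim ker(A − (3)·I) = n − 2 = 2

Summary:
  λ = 3: algebraic multiplicity = 4, geometric multiplicity = 2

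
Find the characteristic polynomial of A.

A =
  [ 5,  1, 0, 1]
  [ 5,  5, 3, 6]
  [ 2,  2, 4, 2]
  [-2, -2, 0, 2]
x^4 - 16*x^3 + 96*x^2 - 256*x + 256

Expanding det(x·I − A) (e.g. by cofactor expansion or by noting that A is similar to its Jordan form J, which has the same characteristic polynomial as A) gives
  χ_A(x) = x^4 - 16*x^3 + 96*x^2 - 256*x + 256
which factors as (x - 4)^4. The eigenvalues (with algebraic multiplicities) are λ = 4 with multiplicity 4.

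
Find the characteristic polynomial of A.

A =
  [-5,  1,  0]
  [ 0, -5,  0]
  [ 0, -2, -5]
x^3 + 15*x^2 + 75*x + 125

Expanding det(x·I − A) (e.g. by cofactor expansion or by noting that A is similar to its Jordan form J, which has the same characteristic polynomial as A) gives
  χ_A(x) = x^3 + 15*x^2 + 75*x + 125
which factors as (x + 5)^3. The eigenvalues (with algebraic multiplicities) are λ = -5 with multiplicity 3.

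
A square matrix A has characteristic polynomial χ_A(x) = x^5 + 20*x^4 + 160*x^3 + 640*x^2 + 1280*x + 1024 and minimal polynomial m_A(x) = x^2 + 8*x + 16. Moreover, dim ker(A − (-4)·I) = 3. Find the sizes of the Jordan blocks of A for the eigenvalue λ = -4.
Block sizes for λ = -4: [2, 2, 1]

Step 1 — from the characteristic polynomial, algebraic multiplicity of λ = -4 is 5. From dim ker(A − (-4)·I) = 3, there are exactly 3 Jordan blocks for λ = -4.
Step 2 — from the minimal polynomial, the factor (x + 4)^2 tells us the largest block for λ = -4 has size 2.
Step 3 — with total size 5, 3 blocks, and largest block 2, the block sizes (in nonincreasing order) are [2, 2, 1].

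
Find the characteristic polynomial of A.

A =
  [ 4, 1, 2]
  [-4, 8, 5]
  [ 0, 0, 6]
x^3 - 18*x^2 + 108*x - 216

Expanding det(x·I − A) (e.g. by cofactor expansion or by noting that A is similar to its Jordan form J, which has the same characteristic polynomial as A) gives
  χ_A(x) = x^3 - 18*x^2 + 108*x - 216
which factors as (x - 6)^3. The eigenvalues (with algebraic multiplicities) are λ = 6 with multiplicity 3.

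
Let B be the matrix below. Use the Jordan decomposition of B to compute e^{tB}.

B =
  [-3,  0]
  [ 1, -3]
e^{tB} =
  [exp(-3*t), 0]
  [t*exp(-3*t), exp(-3*t)]

Strategy: write B = P · J · P⁻¹ where J is a Jordan canonical form, so e^{tB} = P · e^{tJ} · P⁻¹, and e^{tJ} can be computed block-by-block.

B has Jordan form
J =
  [-3,  1]
  [ 0, -3]
(up to reordering of blocks).

Per-block formulas:
  For a 2×2 Jordan block J_2(-3): exp(t · J_2(-3)) = e^(-3t)·(I + t·N), where N is the 2×2 nilpotent shift.

After assembling e^{tJ} and conjugating by P, we get:

e^{tB} =
  [exp(-3*t), 0]
  [t*exp(-3*t), exp(-3*t)]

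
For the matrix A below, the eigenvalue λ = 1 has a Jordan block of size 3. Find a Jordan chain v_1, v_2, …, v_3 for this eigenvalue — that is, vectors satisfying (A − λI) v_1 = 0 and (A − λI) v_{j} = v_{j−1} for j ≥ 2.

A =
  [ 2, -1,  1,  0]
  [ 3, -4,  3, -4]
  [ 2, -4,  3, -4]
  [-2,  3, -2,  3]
A Jordan chain for λ = 1 of length 3:
v_1 = (0, 2, 2, -1)ᵀ
v_2 = (1, 3, 2, -2)ᵀ
v_3 = (1, 0, 0, 0)ᵀ

Let N = A − (1)·I. We want v_3 with N^3 v_3 = 0 but N^2 v_3 ≠ 0; then v_{j-1} := N · v_j for j = 3, …, 2.

Pick v_3 = (1, 0, 0, 0)ᵀ.
Then v_2 = N · v_3 = (1, 3, 2, -2)ᵀ.
Then v_1 = N · v_2 = (0, 2, 2, -1)ᵀ.

Sanity check: (A − (1)·I) v_1 = (0, 0, 0, 0)ᵀ = 0. ✓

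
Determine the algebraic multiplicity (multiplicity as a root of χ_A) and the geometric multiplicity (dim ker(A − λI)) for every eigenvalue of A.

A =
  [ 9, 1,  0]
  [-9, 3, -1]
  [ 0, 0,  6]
λ = 6: alg = 3, geom = 1

Step 1 — factor the characteristic polynomial to read off the algebraic multiplicities:
  χ_A(x) = (x - 6)^3

Step 2 — compute geometric multiplicities via the rank-nullity identity g(λ) = n − rank(A − λI):
  rank(A − (6)·I) = 2, so dim ker(A − (6)·I) = n − 2 = 1

Summary:
  λ = 6: algebraic multiplicity = 3, geometric multiplicity = 1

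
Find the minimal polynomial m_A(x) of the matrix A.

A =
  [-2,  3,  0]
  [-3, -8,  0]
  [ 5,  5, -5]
x^2 + 10*x + 25

The characteristic polynomial is χ_A(x) = (x + 5)^3, so the eigenvalues are known. The minimal polynomial is
  m_A(x) = Π_λ (x − λ)^{k_λ}
where k_λ is the size of the *largest* Jordan block for λ (equivalently, the smallest k with (A − λI)^k v = 0 for every generalised eigenvector v of λ).

  λ = -5: largest Jordan block has size 2, contributing (x + 5)^2

So m_A(x) = (x + 5)^2 = x^2 + 10*x + 25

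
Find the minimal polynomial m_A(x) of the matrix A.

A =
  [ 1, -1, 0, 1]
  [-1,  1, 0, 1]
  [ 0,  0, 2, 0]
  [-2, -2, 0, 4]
x^2 - 4*x + 4

The characteristic polynomial is χ_A(x) = (x - 2)^4, so the eigenvalues are known. The minimal polynomial is
  m_A(x) = Π_λ (x − λ)^{k_λ}
where k_λ is the size of the *largest* Jordan block for λ (equivalently, the smallest k with (A − λI)^k v = 0 for every generalised eigenvector v of λ).

  λ = 2: largest Jordan block has size 2, contributing (x − 2)^2

So m_A(x) = (x - 2)^2 = x^2 - 4*x + 4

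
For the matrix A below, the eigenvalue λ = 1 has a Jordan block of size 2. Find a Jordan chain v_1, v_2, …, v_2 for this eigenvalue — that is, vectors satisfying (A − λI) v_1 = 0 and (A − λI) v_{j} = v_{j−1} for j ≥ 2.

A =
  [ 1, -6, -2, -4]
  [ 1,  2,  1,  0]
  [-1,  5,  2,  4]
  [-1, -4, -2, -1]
A Jordan chain for λ = 1 of length 2:
v_1 = (0, 1, -1, -1)ᵀ
v_2 = (1, 0, 0, 0)ᵀ

Let N = A − (1)·I. We want v_2 with N^2 v_2 = 0 but N^1 v_2 ≠ 0; then v_{j-1} := N · v_j for j = 2, …, 2.

Pick v_2 = (1, 0, 0, 0)ᵀ.
Then v_1 = N · v_2 = (0, 1, -1, -1)ᵀ.

Sanity check: (A − (1)·I) v_1 = (0, 0, 0, 0)ᵀ = 0. ✓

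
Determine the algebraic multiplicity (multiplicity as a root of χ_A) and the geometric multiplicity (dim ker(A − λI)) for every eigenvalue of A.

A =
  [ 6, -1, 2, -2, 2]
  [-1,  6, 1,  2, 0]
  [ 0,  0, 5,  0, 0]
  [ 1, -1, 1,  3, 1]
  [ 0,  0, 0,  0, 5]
λ = 5: alg = 5, geom = 2

Step 1 — factor the characteristic polynomial to read off the algebraic multiplicities:
  χ_A(x) = (x - 5)^5

Step 2 — compute geometric multiplicities via the rank-nullity identity g(λ) = n − rank(A − λI):
  rank(A − (5)·I) = 3, so dim ker(A − (5)·I) = n − 3 = 2

Summary:
  λ = 5: algebraic multiplicity = 5, geometric multiplicity = 2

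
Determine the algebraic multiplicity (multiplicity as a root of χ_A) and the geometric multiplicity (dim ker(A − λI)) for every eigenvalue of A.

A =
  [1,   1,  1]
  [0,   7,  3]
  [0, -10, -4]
λ = 1: alg = 2, geom = 1; λ = 2: alg = 1, geom = 1

Step 1 — factor the characteristic polynomial to read off the algebraic multiplicities:
  χ_A(x) = (x - 2)*(x - 1)^2

Step 2 — compute geometric multiplicities via the rank-nullity identity g(λ) = n − rank(A − λI):
  rank(A − (1)·I) = 2, so dim ker(A − (1)·I) = n − 2 = 1
  rank(A − (2)·I) = 2, so dim ker(A − (2)·I) = n − 2 = 1

Summary:
  λ = 1: algebraic multiplicity = 2, geometric multiplicity = 1
  λ = 2: algebraic multiplicity = 1, geometric multiplicity = 1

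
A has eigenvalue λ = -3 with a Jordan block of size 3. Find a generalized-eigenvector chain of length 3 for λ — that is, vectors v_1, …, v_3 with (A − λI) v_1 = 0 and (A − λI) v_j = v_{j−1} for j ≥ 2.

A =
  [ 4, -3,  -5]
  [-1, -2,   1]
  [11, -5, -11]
A Jordan chain for λ = -3 of length 3:
v_1 = (-3, 3, -6)ᵀ
v_2 = (7, -1, 11)ᵀ
v_3 = (1, 0, 0)ᵀ

Let N = A − (-3)·I. We want v_3 with N^3 v_3 = 0 but N^2 v_3 ≠ 0; then v_{j-1} := N · v_j for j = 3, …, 2.

Pick v_3 = (1, 0, 0)ᵀ.
Then v_2 = N · v_3 = (7, -1, 11)ᵀ.
Then v_1 = N · v_2 = (-3, 3, -6)ᵀ.

Sanity check: (A − (-3)·I) v_1 = (0, 0, 0)ᵀ = 0. ✓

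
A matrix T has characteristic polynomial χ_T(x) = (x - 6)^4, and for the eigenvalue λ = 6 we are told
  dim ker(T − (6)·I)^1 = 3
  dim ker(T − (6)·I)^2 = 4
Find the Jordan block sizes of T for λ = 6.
Block sizes for λ = 6: [2, 1, 1]

From the dimensions of kernels of powers, the number of Jordan blocks of size at least j is d_j − d_{j−1} where d_j = dim ker(N^j) (with d_0 = 0). Computing the differences gives [3, 1].
The number of blocks of size exactly k is (#blocks of size ≥ k) − (#blocks of size ≥ k + 1), so the partition is: 2 block(s) of size 1, 1 block(s) of size 2.
In nonincreasing order the block sizes are [2, 1, 1].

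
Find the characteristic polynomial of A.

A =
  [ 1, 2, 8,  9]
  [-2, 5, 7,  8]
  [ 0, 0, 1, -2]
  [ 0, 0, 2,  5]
x^4 - 12*x^3 + 54*x^2 - 108*x + 81

Expanding det(x·I − A) (e.g. by cofactor expansion or by noting that A is similar to its Jordan form J, which has the same characteristic polynomial as A) gives
  χ_A(x) = x^4 - 12*x^3 + 54*x^2 - 108*x + 81
which factors as (x - 3)^4. The eigenvalues (with algebraic multiplicities) are λ = 3 with multiplicity 4.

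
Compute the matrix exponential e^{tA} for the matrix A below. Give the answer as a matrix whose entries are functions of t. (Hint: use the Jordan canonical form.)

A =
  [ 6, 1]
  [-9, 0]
e^{tA} =
  [3*t*exp(3*t) + exp(3*t), t*exp(3*t)]
  [-9*t*exp(3*t), -3*t*exp(3*t) + exp(3*t)]

Strategy: write A = P · J · P⁻¹ where J is a Jordan canonical form, so e^{tA} = P · e^{tJ} · P⁻¹, and e^{tJ} can be computed block-by-block.

A has Jordan form
J =
  [3, 1]
  [0, 3]
(up to reordering of blocks).

Per-block formulas:
  For a 2×2 Jordan block J_2(3): exp(t · J_2(3)) = e^(3t)·(I + t·N), where N is the 2×2 nilpotent shift.

After assembling e^{tJ} and conjugating by P, we get:

e^{tA} =
  [3*t*exp(3*t) + exp(3*t), t*exp(3*t)]
  [-9*t*exp(3*t), -3*t*exp(3*t) + exp(3*t)]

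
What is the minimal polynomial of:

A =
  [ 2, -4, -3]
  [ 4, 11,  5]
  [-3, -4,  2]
x^3 - 15*x^2 + 75*x - 125

The characteristic polynomial is χ_A(x) = (x - 5)^3, so the eigenvalues are known. The minimal polynomial is
  m_A(x) = Π_λ (x − λ)^{k_λ}
where k_λ is the size of the *largest* Jordan block for λ (equivalently, the smallest k with (A − λI)^k v = 0 for every generalised eigenvector v of λ).

  λ = 5: largest Jordan block has size 3, contributing (x − 5)^3

So m_A(x) = (x - 5)^3 = x^3 - 15*x^2 + 75*x - 125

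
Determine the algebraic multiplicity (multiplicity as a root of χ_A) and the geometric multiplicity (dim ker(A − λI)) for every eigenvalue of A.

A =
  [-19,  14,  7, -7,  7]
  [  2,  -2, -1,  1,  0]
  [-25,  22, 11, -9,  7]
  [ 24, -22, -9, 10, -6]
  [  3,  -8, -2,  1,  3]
λ = -5: alg = 1, geom = 1; λ = 2: alg = 4, geom = 2

Step 1 — factor the characteristic polynomial to read off the algebraic multiplicities:
  χ_A(x) = (x - 2)^4*(x + 5)

Step 2 — compute geometric multiplicities via the rank-nullity identity g(λ) = n − rank(A − λI):
  rank(A − (-5)·I) = 4, so dim ker(A − (-5)·I) = n − 4 = 1
  rank(A − (2)·I) = 3, so dim ker(A − (2)·I) = n − 3 = 2

Summary:
  λ = -5: algebraic multiplicity = 1, geometric multiplicity = 1
  λ = 2: algebraic multiplicity = 4, geometric multiplicity = 2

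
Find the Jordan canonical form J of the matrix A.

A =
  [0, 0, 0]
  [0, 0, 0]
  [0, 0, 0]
J_1(0) ⊕ J_1(0) ⊕ J_1(0)

The characteristic polynomial is
  det(x·I − A) = x^3

Eigenvalues and multiplicities (the geometric multiplicity of λ is n − rank(A − λI), which equals the number of Jordan blocks for λ):
  λ = 0: algebraic multiplicity = 3, geometric multiplicity = 3

Determining the block sizes for each eigenvalue:
  λ = 0: gm = am = 3, so every block has size 1 → block sizes [1, 1, 1]

Assembling the blocks gives a Jordan form
J =
  [0, 0, 0]
  [0, 0, 0]
  [0, 0, 0]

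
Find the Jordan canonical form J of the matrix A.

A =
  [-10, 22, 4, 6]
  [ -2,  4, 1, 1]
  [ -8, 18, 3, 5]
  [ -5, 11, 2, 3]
J_3(0) ⊕ J_1(0)

The characteristic polynomial is
  det(x·I − A) = x^4

Eigenvalues and multiplicities (the geometric multiplicity of λ is n − rank(A − λI), which equals the number of Jordan blocks for λ):
  λ = 0: algebraic multiplicity = 4, geometric multiplicity = 2

Determining the block sizes for each eigenvalue:
  λ = 0: with am = 4 and gm = 2, the partition is not yet determined (e.g. several partitions of 4 into 2 parts exist). Let N = A − (0)·I. Computing rank(N^1) = 2, rank(N^2) = 1, rank(N^3) = 0; the number of blocks of size ≥ j is rank(N^{j−1}) − rank(N^j), giving [2, 1, 1]. So we have 1 block(s) of size 3, 1 block(s) of size 1 → block sizes [3, 1]

Assembling the blocks gives a Jordan form
J =
  [0, 1, 0, 0]
  [0, 0, 1, 0]
  [0, 0, 0, 0]
  [0, 0, 0, 0]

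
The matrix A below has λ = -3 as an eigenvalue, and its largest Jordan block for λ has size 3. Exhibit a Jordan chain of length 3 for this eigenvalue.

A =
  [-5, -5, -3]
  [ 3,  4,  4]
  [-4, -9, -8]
A Jordan chain for λ = -3 of length 3:
v_1 = (1, -1, 1)ᵀ
v_2 = (-2, 3, -4)ᵀ
v_3 = (1, 0, 0)ᵀ

Let N = A − (-3)·I. We want v_3 with N^3 v_3 = 0 but N^2 v_3 ≠ 0; then v_{j-1} := N · v_j for j = 3, …, 2.

Pick v_3 = (1, 0, 0)ᵀ.
Then v_2 = N · v_3 = (-2, 3, -4)ᵀ.
Then v_1 = N · v_2 = (1, -1, 1)ᵀ.

Sanity check: (A − (-3)·I) v_1 = (0, 0, 0)ᵀ = 0. ✓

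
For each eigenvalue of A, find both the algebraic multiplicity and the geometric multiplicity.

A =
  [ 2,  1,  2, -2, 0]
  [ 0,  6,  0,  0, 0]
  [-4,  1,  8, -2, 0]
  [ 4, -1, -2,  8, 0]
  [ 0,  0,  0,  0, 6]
λ = 6: alg = 5, geom = 4

Step 1 — factor the characteristic polynomial to read off the algebraic multiplicities:
  χ_A(x) = (x - 6)^5

Step 2 — compute geometric multiplicities via the rank-nullity identity g(λ) = n − rank(A − λI):
  rank(A − (6)·I) = 1, so dim ker(A − (6)·I) = n − 1 = 4

Summary:
  λ = 6: algebraic multiplicity = 5, geometric multiplicity = 4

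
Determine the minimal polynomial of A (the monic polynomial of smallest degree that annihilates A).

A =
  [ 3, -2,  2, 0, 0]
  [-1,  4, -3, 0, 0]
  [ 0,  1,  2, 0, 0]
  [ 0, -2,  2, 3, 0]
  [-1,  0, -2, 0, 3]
x^3 - 9*x^2 + 27*x - 27

The characteristic polynomial is χ_A(x) = (x - 3)^5, so the eigenvalues are known. The minimal polynomial is
  m_A(x) = Π_λ (x − λ)^{k_λ}
where k_λ is the size of the *largest* Jordan block for λ (equivalently, the smallest k with (A − λI)^k v = 0 for every generalised eigenvector v of λ).

  λ = 3: largest Jordan block has size 3, contributing (x − 3)^3

So m_A(x) = (x - 3)^3 = x^3 - 9*x^2 + 27*x - 27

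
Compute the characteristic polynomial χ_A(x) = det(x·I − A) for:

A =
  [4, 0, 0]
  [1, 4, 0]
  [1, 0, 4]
x^3 - 12*x^2 + 48*x - 64

Expanding det(x·I − A) (e.g. by cofactor expansion or by noting that A is similar to its Jordan form J, which has the same characteristic polynomial as A) gives
  χ_A(x) = x^3 - 12*x^2 + 48*x - 64
which factors as (x - 4)^3. The eigenvalues (with algebraic multiplicities) are λ = 4 with multiplicity 3.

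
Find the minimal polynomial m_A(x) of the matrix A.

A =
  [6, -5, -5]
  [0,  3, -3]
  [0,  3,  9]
x^2 - 12*x + 36

The characteristic polynomial is χ_A(x) = (x - 6)^3, so the eigenvalues are known. The minimal polynomial is
  m_A(x) = Π_λ (x − λ)^{k_λ}
where k_λ is the size of the *largest* Jordan block for λ (equivalently, the smallest k with (A − λI)^k v = 0 for every generalised eigenvector v of λ).

  λ = 6: largest Jordan block has size 2, contributing (x − 6)^2

So m_A(x) = (x - 6)^2 = x^2 - 12*x + 36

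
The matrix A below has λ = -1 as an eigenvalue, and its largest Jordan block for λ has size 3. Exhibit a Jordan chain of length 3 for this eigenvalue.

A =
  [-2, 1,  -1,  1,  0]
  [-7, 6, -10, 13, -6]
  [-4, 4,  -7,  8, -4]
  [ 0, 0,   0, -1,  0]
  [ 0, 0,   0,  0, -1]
A Jordan chain for λ = -1 of length 3:
v_1 = (-2, -2, 0, 0, 0)ᵀ
v_2 = (-1, -7, -4, 0, 0)ᵀ
v_3 = (1, 0, 0, 0, 0)ᵀ

Let N = A − (-1)·I. We want v_3 with N^3 v_3 = 0 but N^2 v_3 ≠ 0; then v_{j-1} := N · v_j for j = 3, …, 2.

Pick v_3 = (1, 0, 0, 0, 0)ᵀ.
Then v_2 = N · v_3 = (-1, -7, -4, 0, 0)ᵀ.
Then v_1 = N · v_2 = (-2, -2, 0, 0, 0)ᵀ.

Sanity check: (A − (-1)·I) v_1 = (0, 0, 0, 0, 0)ᵀ = 0. ✓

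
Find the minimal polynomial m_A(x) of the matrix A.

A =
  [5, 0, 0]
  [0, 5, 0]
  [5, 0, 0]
x^2 - 5*x

The characteristic polynomial is χ_A(x) = x*(x - 5)^2, so the eigenvalues are known. The minimal polynomial is
  m_A(x) = Π_λ (x − λ)^{k_λ}
where k_λ is the size of the *largest* Jordan block for λ (equivalently, the smallest k with (A − λI)^k v = 0 for every generalised eigenvector v of λ).

  λ = 0: largest Jordan block has size 1, contributing (x − 0)
  λ = 5: largest Jordan block has size 1, contributing (x − 5)

So m_A(x) = x*(x - 5) = x^2 - 5*x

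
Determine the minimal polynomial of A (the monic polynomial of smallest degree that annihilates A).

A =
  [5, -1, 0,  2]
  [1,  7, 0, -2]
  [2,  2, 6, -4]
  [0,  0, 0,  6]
x^2 - 12*x + 36

The characteristic polynomial is χ_A(x) = (x - 6)^4, so the eigenvalues are known. The minimal polynomial is
  m_A(x) = Π_λ (x − λ)^{k_λ}
where k_λ is the size of the *largest* Jordan block for λ (equivalently, the smallest k with (A − λI)^k v = 0 for every generalised eigenvector v of λ).

  λ = 6: largest Jordan block has size 2, contributing (x − 6)^2

So m_A(x) = (x - 6)^2 = x^2 - 12*x + 36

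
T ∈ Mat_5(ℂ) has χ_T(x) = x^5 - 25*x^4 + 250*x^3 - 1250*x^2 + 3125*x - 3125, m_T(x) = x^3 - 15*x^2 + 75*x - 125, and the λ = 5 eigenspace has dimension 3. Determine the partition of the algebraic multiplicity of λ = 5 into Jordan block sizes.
Block sizes for λ = 5: [3, 1, 1]

Step 1 — from the characteristic polynomial, algebraic multiplicity of λ = 5 is 5. From dim ker(T − (5)·I) = 3, there are exactly 3 Jordan blocks for λ = 5.
Step 2 — from the minimal polynomial, the factor (x − 5)^3 tells us the largest block for λ = 5 has size 3.
Step 3 — with total size 5, 3 blocks, and largest block 3, the block sizes (in nonincreasing order) are [3, 1, 1].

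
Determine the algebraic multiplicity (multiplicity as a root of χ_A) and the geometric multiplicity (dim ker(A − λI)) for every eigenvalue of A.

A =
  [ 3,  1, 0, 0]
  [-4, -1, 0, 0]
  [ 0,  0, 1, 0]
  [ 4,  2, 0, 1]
λ = 1: alg = 4, geom = 3

Step 1 — factor the characteristic polynomial to read off the algebraic multiplicities:
  χ_A(x) = (x - 1)^4

Step 2 — compute geometric multiplicities via the rank-nullity identity g(λ) = n − rank(A − λI):
  rank(A − (1)·I) = 1, so dim ker(A − (1)·I) = n − 1 = 3

Summary:
  λ = 1: algebraic multiplicity = 4, geometric multiplicity = 3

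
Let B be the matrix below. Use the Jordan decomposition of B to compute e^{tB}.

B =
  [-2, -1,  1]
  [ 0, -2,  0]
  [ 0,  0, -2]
e^{tB} =
  [exp(-2*t), -t*exp(-2*t), t*exp(-2*t)]
  [0, exp(-2*t), 0]
  [0, 0, exp(-2*t)]

Strategy: write B = P · J · P⁻¹ where J is a Jordan canonical form, so e^{tB} = P · e^{tJ} · P⁻¹, and e^{tJ} can be computed block-by-block.

B has Jordan form
J =
  [-2,  1,  0]
  [ 0, -2,  0]
  [ 0,  0, -2]
(up to reordering of blocks).

Per-block formulas:
  For a 1×1 block at λ = -2: exp(t · [-2]) = [e^(-2t)].
  For a 2×2 Jordan block J_2(-2): exp(t · J_2(-2)) = e^(-2t)·(I + t·N), where N is the 2×2 nilpotent shift.

After assembling e^{tJ} and conjugating by P, we get:

e^{tB} =
  [exp(-2*t), -t*exp(-2*t), t*exp(-2*t)]
  [0, exp(-2*t), 0]
  [0, 0, exp(-2*t)]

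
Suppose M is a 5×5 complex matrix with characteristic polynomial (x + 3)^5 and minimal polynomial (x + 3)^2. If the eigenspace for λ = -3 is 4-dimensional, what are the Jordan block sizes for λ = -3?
Block sizes for λ = -3: [2, 1, 1, 1]

Step 1 — from the characteristic polynomial, algebraic multiplicity of λ = -3 is 5. From dim ker(M − (-3)·I) = 4, there are exactly 4 Jordan blocks for λ = -3.
Step 2 — from the minimal polynomial, the factor (x + 3)^2 tells us the largest block for λ = -3 has size 2.
Step 3 — with total size 5, 4 blocks, and largest block 2, the block sizes (in nonincreasing order) are [2, 1, 1, 1].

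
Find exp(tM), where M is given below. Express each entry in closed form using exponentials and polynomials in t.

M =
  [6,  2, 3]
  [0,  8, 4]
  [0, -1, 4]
e^{tM} =
  [exp(6*t), t^2*exp(6*t)/2 + 2*t*exp(6*t), t^2*exp(6*t) + 3*t*exp(6*t)]
  [0, 2*t*exp(6*t) + exp(6*t), 4*t*exp(6*t)]
  [0, -t*exp(6*t), -2*t*exp(6*t) + exp(6*t)]

Strategy: write M = P · J · P⁻¹ where J is a Jordan canonical form, so e^{tM} = P · e^{tJ} · P⁻¹, and e^{tJ} can be computed block-by-block.

M has Jordan form
J =
  [6, 1, 0]
  [0, 6, 1]
  [0, 0, 6]
(up to reordering of blocks).

Per-block formulas:
  For a 3×3 Jordan block J_3(6): exp(t · J_3(6)) = e^(6t)·(I + t·N + (t^2/2)·N^2), where N is the 3×3 nilpotent shift.

After assembling e^{tJ} and conjugating by P, we get:

e^{tM} =
  [exp(6*t), t^2*exp(6*t)/2 + 2*t*exp(6*t), t^2*exp(6*t) + 3*t*exp(6*t)]
  [0, 2*t*exp(6*t) + exp(6*t), 4*t*exp(6*t)]
  [0, -t*exp(6*t), -2*t*exp(6*t) + exp(6*t)]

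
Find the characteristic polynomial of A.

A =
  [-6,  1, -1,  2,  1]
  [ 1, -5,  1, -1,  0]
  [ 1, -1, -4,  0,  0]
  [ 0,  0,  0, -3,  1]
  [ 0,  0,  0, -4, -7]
x^5 + 25*x^4 + 250*x^3 + 1250*x^2 + 3125*x + 3125

Expanding det(x·I − A) (e.g. by cofactor expansion or by noting that A is similar to its Jordan form J, which has the same characteristic polynomial as A) gives
  χ_A(x) = x^5 + 25*x^4 + 250*x^3 + 1250*x^2 + 3125*x + 3125
which factors as (x + 5)^5. The eigenvalues (with algebraic multiplicities) are λ = -5 with multiplicity 5.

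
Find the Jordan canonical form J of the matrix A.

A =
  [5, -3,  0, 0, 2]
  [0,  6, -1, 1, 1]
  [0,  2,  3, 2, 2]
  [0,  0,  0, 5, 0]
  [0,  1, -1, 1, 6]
J_3(5) ⊕ J_1(5) ⊕ J_1(5)

The characteristic polynomial is
  det(x·I − A) = x^5 - 25*x^4 + 250*x^3 - 1250*x^2 + 3125*x - 3125 = (x - 5)^5

Eigenvalues and multiplicities (the geometric multiplicity of λ is n − rank(A − λI), which equals the number of Jordan blocks for λ):
  λ = 5: algebraic multiplicity = 5, geometric multiplicity = 3

Determining the block sizes for each eigenvalue:
  λ = 5: with am = 5 and gm = 3, the partition is not yet determined (e.g. several partitions of 5 into 3 parts exist). Let N = A − (5)·I. Computing rank(N^1) = 2, rank(N^2) = 1, rank(N^3) = 0; the number of blocks of size ≥ j is rank(N^{j−1}) − rank(N^j), giving [3, 1, 1]. So we have 1 block(s) of size 3, 2 block(s) of size 1 → block sizes [3, 1, 1]

Assembling the blocks gives a Jordan form
J =
  [5, 1, 0, 0, 0]
  [0, 5, 1, 0, 0]
  [0, 0, 5, 0, 0]
  [0, 0, 0, 5, 0]
  [0, 0, 0, 0, 5]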